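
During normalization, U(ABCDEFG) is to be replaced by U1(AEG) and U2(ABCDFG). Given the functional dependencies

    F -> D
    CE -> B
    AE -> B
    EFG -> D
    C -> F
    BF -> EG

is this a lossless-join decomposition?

No

Common attributes: U1 ∩ U2 = {AG}.
No dependency enlarges {AG}, so (AG)⁺ = {AG}.
The closure contains neither all of U1 = {AEG} nor all of U2 = {ABCDFG}, so the common attributes are not a superkey of either fragment. The join is lossy.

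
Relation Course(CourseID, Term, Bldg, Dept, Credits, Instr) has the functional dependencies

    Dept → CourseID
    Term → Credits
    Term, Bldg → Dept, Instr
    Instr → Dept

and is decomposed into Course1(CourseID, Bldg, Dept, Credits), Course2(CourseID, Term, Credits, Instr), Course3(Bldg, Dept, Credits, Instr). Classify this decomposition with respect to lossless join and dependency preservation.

lossy and not dependency-preserving

Lossless test (chase): Rows 1 and 3 agree on Dept; apply Dept→CourseID and equate their CourseID entries. Rows 2 and 3 agree on Instr; apply Instr→Dept and equate their Dept entries. No row becomes fully distinguished — the join is lossy.
Dependency preservation: the restricted closure of {Term, Bldg} across the fragments never reaches {Dept, Instr}, so Term, Bldg → Dept, Instr cannot be enforced without a join — not preserved.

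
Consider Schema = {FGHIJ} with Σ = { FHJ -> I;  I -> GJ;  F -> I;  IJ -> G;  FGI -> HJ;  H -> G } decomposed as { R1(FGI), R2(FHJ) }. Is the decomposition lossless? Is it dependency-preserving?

Lossless test: (F)⁺ = {FGHIJ}, which contains all of one fragment — lossless.
Dependency preservation: the restricted closure of {I} across the fragments never reaches {GJ}, so I → GJ cannot be enforced without a join — not preserved.

lossless but not dependency-preserving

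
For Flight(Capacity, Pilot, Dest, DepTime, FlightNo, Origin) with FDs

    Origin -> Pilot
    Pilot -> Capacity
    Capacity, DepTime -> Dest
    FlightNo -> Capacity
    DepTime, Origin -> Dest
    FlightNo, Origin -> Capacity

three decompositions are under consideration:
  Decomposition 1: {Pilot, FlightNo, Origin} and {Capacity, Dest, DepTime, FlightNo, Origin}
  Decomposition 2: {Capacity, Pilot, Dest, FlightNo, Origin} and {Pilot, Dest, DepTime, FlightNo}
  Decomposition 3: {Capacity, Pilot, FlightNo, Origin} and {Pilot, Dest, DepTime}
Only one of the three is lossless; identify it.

Decomposition 1: common = {FlightNo, Origin}, closure = {Capacity, Pilot, FlightNo, Origin} → lossless.
Decomposition 2: common = {Pilot, Dest, FlightNo}, closure = {Capacity, Pilot, Dest, FlightNo} → lossy.
Decomposition 3: common = {Pilot}, closure = {Capacity, Pilot} → lossy.

Decomposition 1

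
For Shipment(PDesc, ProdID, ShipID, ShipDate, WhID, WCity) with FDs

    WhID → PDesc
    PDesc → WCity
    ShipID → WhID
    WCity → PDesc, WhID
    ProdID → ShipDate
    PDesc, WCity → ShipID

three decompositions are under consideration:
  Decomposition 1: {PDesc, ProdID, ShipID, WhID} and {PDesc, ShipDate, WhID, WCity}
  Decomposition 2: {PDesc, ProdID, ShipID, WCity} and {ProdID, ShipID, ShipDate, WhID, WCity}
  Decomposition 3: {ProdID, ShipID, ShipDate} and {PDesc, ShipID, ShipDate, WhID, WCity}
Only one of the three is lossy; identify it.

Decomposition 1

Decomposition 1: common = {PDesc, WhID}, closure = {PDesc, ShipID, WhID, WCity} → lossy.
Decomposition 2: common = {ProdID, ShipID, WCity}, closure = {PDesc, ProdID, ShipID, ShipDate, WhID, WCity} → lossless.
Decomposition 3: common = {ShipID, ShipDate}, closure = {PDesc, ShipID, ShipDate, WhID, WCity} → lossless.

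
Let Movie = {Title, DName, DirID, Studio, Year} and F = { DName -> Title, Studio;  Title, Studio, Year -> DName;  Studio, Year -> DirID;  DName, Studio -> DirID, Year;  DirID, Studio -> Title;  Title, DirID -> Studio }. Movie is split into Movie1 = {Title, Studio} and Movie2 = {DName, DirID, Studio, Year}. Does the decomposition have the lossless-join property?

Common attributes: Movie1 ∩ Movie2 = {Studio}.
No dependency enlarges {Studio}, so (Studio)⁺ = {Studio}.
The closure contains neither all of Movie1 = {Title, Studio} nor all of Movie2 = {DName, DirID, Studio, Year}, so the common attributes are not a superkey of either fragment. The join is lossy.

No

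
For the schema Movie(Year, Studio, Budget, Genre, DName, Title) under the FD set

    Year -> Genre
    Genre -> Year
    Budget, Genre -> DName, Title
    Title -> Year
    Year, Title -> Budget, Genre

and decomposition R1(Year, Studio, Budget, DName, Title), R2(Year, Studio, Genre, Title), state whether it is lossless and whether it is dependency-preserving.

lossless and dependency-preserving

Lossless test: (Year, Studio, Title)⁺ = {Year, Studio, Budget, Genre, DName, Title}, which contains all of one fragment — lossless.
Dependency preservation: Budget, Genre → DName, Title; Year, Title → Budget, Genre are not contained in any single fragment, but the restricted closure of each left-hand side across the fragments still reaches the right-hand side; the remaining FDs each lie inside some fragment. All dependencies are preserved.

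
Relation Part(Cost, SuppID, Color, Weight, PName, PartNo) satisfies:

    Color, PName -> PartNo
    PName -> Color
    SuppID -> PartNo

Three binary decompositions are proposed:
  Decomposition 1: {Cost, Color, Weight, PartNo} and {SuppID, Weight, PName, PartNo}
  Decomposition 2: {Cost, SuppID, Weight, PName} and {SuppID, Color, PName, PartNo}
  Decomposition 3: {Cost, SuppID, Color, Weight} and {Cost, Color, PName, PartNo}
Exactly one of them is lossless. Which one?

Decomposition 2

Decomposition 1: common = {Weight, PartNo}, closure = {Weight, PartNo} → lossy.
Decomposition 2: common = {SuppID, PName}, closure = {SuppID, Color, PName, PartNo} → lossless.
Decomposition 3: common = {Cost, Color}, closure = {Cost, Color} → lossy.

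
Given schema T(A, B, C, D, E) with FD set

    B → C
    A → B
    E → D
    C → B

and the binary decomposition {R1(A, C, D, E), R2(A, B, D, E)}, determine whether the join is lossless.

Common attributes: R1 ∩ R2 = {A, D, E}.
Closure of {A, D, E}: A → B applies, adding B; B → C applies, adding C. So (A, D, E)⁺ = {A, B, C, D, E}.
This closure contains every attribute of R1, so R1 ∩ R2 → R1. The join is lossless.

Yes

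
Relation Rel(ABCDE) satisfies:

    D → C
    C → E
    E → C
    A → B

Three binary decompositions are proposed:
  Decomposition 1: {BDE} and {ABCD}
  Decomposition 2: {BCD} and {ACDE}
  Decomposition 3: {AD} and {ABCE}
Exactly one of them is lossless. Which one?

Decomposition 1: common = {BD}, closure = {BCDE} → lossless.
Decomposition 2: common = {CD}, closure = {CDE} → lossy.
Decomposition 3: common = {A}, closure = {AB} → lossy.

Decomposition 1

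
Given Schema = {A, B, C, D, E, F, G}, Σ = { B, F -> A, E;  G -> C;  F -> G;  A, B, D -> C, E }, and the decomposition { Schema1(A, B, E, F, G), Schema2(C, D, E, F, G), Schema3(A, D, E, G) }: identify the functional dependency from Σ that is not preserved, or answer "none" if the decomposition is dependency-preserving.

A, B, D -> C, E

Check A, B, D → C, E: no single fragment contains all of {A, B, C, D, E}, and the restricted closure of {A, B, D} across the fragments never reaches {C, E}.
B, F → A, E is preserved.
G → C is preserved.
F → G is preserved.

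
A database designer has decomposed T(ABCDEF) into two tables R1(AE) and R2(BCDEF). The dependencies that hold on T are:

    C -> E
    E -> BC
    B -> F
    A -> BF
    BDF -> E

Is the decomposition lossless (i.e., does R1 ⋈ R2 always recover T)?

Common attributes: R1 ∩ R2 = {E}.
Closure of {E}: E → BC applies, adding BC; B → F applies, adding F. So (E)⁺ = {BCEF}.
The closure contains neither all of R1 = {AE} nor all of R2 = {BCDEF}, so the common attributes are not a superkey of either fragment. The join is lossy.

No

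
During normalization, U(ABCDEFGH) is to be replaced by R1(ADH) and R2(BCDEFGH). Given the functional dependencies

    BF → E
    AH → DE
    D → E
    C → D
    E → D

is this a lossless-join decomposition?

No

Common attributes: R1 ∩ R2 = {DH}.
Closure of {DH}: D → E applies, adding E. So (DH)⁺ = {DEH}.
The closure contains neither all of R1 = {ADH} nor all of R2 = {BCDEFGH}, so the common attributes are not a superkey of either fragment. The join is lossy.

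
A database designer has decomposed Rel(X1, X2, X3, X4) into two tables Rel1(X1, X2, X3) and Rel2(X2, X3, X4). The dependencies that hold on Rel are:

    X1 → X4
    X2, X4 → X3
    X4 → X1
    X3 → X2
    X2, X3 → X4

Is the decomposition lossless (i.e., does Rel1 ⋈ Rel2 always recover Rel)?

Common attributes: Rel1 ∩ Rel2 = {X2, X3}.
Closure of {X2, X3}: X2, X3 → X4 applies, adding X4; X4 → X1 applies, adding X1. So (X2, X3)⁺ = {X1, X2, X3, X4}.
This closure contains every attribute of Rel1, so Rel1 ∩ Rel2 → Rel1. The join is lossless.

Yes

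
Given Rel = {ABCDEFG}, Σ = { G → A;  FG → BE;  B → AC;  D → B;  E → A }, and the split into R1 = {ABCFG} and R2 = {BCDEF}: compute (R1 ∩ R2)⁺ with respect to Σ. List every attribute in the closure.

R1 ∩ R2 = {BCF}.
B → AC applies, adding A
Closure: {ABCF}.

ABCF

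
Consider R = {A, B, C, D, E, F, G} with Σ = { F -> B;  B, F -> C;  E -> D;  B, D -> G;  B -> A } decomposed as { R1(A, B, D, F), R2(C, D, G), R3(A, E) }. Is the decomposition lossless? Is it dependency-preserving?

lossy and not dependency-preserving

Lossless test (chase): applying each FD to every pair of rows produces no changes in the tableau, so no row becomes fully distinguished — the join is lossy.
Dependency preservation: the restricted closure of {B, F} across the fragments never reaches {C}, so B, F → C cannot be enforced without a join — not preserved.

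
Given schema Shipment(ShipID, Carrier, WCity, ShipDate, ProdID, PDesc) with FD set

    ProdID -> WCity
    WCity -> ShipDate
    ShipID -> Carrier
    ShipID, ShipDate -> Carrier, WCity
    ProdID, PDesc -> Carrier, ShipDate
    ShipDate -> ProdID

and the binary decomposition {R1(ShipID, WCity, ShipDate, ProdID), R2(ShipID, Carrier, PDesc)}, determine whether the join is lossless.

No

Common attributes: R1 ∩ R2 = {ShipID}.
Closure of {ShipID}: ShipID → Carrier applies, adding Carrier. So (ShipID)⁺ = {ShipID, Carrier}.
The closure contains neither all of R1 = {ShipID, WCity, ShipDate, ProdID} nor all of R2 = {ShipID, Carrier, PDesc}, so the common attributes are not a superkey of either fragment. The join is lossy.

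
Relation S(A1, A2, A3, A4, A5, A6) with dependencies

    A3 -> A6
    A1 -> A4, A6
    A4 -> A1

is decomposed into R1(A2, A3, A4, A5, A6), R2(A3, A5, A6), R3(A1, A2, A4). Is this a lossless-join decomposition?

Chase test. Columns are A1, A2, A3, A4, A5, A6; row i has aⱼ where attribute j ∈ Ri, else bᵢⱼ.
Initial tableau (one row per fragment):
  row 1: b11 a2 a3 a4 a5 a6
  row 2: b21 b22 a3 b24 a5 a6
  row 3: a1 a2 b33 a4 b35 b36
Rows 1 and 3 agree on A4; apply A4→A1 and equate their A1 entries.
Rows 1 and 3 agree on A1; apply A1→A4, A6 and equate their A4, A6 entries.
Row 1 is now all distinguished symbols — the join is lossless.

Yes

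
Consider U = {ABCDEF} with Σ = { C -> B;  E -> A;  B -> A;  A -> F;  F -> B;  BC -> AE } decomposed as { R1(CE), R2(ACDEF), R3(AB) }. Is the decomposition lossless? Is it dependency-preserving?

lossless and dependency-preserving

Lossless test (chase): Rows 1 and 2 agree on C; apply C→B and equate their B entries. Rows 1 and 2 agree on E; apply E→A and equate their A entries. Rows 1 and 2 agree on A; apply A→F and equate their F entries. Rows 1 and 3 agree on A; apply A→F and equate their F entries. Rows 1 and 3 agree on F; apply F→B and equate their B entries. Row 2 is now all distinguished symbols — the join is lossless.
Dependency preservation: C → B; F → B; BC → AE are not contained in any single fragment, but the restricted closure of each left-hand side across the fragments still reaches the right-hand side; the remaining FDs each lie inside some fragment. All dependencies are preserved.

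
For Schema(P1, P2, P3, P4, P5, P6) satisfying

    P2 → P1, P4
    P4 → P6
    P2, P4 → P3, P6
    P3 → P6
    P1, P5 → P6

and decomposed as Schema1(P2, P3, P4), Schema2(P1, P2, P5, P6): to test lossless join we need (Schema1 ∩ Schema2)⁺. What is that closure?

Schema1 ∩ Schema2 = {P2}.
P2 → P1, P4 applies, adding P1, P4
P4 → P6 applies, adding P6
P2, P4 → P3, P6 applies, adding P3
Closure: {P1, P2, P3, P4, P6}.

P1, P2, P3, P4, P6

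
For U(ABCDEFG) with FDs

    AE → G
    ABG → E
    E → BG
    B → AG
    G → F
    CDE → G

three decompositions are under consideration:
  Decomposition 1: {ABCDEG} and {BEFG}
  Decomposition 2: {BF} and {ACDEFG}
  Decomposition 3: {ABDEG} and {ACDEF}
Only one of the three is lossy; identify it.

Decomposition 2

Decomposition 1: common = {BEG}, closure = {ABEFG} → lossless.
Decomposition 2: common = {F}, closure = {F} → lossy.
Decomposition 3: common = {ADE}, closure = {ABDEFG} → lossless.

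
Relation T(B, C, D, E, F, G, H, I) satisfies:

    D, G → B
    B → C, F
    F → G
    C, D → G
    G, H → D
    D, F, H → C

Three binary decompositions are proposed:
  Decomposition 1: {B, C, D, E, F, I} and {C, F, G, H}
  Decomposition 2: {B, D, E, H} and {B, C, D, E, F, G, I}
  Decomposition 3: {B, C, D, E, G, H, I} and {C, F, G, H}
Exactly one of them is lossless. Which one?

Decomposition 1: common = {C, F}, closure = {C, F, G} → lossy.
Decomposition 2: common = {B, D, E}, closure = {B, C, D, E, F, G} → lossy.
Decomposition 3: common = {C, G, H}, closure = {B, C, D, F, G, H} → lossless.

Decomposition 3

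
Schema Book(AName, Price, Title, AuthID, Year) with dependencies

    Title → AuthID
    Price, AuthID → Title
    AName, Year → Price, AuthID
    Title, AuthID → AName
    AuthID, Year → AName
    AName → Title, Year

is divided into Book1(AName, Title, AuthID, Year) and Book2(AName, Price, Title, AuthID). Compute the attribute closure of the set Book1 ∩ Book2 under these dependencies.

Book1 ∩ Book2 = {AName, Title, AuthID}.
AName → Title, Year applies, adding Year
AName, Year → Price, AuthID applies, adding Price
Closure: {AName, Price, Title, AuthID, Year}.

AName, Price, Title, AuthID, Year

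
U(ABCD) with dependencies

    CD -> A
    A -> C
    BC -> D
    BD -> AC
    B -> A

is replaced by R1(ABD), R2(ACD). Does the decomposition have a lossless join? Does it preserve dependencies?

Lossless test: (AD)⁺ = {ACD}, which contains all of one fragment — lossless.
Dependency preservation: BC → D; BD → AC are not contained in any single fragment, but the restricted closure of each left-hand side across the fragments still reaches the right-hand side; the remaining FDs each lie inside some fragment. All dependencies are preserved.

lossless and dependency-preserving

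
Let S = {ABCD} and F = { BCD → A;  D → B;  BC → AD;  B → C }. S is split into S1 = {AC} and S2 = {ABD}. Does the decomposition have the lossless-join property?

Common attributes: S1 ∩ S2 = {A}.
No dependency enlarges {A}, so (A)⁺ = {A}.
The closure contains neither all of S1 = {AC} nor all of S2 = {ABD}, so the common attributes are not a superkey of either fragment. The join is lossy.

No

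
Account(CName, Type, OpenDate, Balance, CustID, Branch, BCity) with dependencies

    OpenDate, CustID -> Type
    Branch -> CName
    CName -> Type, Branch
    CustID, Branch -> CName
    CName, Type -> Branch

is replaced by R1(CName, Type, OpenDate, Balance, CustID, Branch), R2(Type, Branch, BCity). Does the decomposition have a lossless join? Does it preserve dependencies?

Lossless test: (Type, Branch)⁺ = {CName, Type, Branch}, which is a superkey of neither fragment — lossy.
Dependency preservation: every FD's attributes lie within a single fragment, so each can be enforced locally — preserved.

lossy but dependency-preserving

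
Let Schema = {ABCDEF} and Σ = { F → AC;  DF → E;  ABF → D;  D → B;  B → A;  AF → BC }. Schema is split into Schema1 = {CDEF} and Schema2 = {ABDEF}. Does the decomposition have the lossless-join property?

Yes

Common attributes: Schema1 ∩ Schema2 = {DEF}.
Closure of {DEF}: F → AC applies, adding AC; D → B applies, adding B. So (DEF)⁺ = {ABCDEF}.
This closure contains every attribute of Schema1, so Schema1 ∩ Schema2 → Schema1. The join is lossless.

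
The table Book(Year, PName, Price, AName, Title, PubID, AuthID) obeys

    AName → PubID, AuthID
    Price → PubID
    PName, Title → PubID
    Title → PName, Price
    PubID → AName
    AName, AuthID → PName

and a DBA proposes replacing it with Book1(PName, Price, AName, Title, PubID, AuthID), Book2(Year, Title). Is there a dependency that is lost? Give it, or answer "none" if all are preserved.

none

AName → PubID, AuthID lies within Book1.
Price → PubID lies within Book1.
PName, Title → PubID lies within Book1.
Title → PName, Price lies within Book1.
PubID → AName lies within Book1.
AName, AuthID → PName lies within Book1.
Every dependency is enforceable on the fragments, so the decomposition is dependency-preserving.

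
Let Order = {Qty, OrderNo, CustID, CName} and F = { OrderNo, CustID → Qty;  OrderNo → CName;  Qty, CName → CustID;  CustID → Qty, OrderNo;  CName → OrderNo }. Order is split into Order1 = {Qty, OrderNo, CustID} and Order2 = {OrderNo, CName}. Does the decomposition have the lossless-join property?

Yes

Common attributes: Order1 ∩ Order2 = {OrderNo}.
Closure of {OrderNo}: OrderNo → CName applies, adding CName. So (OrderNo)⁺ = {OrderNo, CName}.
This closure contains every attribute of Order2, so Order1 ∩ Order2 → Order2. The join is lossless.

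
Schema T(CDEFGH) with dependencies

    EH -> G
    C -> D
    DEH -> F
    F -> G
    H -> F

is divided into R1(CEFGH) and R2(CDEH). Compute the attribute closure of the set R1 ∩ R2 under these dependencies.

CDEFGH

R1 ∩ R2 = {CEH}.
EH → G applies, adding G
C → D applies, adding D
DEH → F applies, adding F
Closure: {CDEFGH}.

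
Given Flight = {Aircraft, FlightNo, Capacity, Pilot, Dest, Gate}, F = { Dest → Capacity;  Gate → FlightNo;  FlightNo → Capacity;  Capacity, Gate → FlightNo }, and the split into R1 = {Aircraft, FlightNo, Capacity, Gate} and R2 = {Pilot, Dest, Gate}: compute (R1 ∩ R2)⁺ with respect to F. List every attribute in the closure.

R1 ∩ R2 = {Gate}.
Gate → FlightNo applies, adding FlightNo
FlightNo → Capacity applies, adding Capacity
Closure: {FlightNo, Capacity, Gate}.

FlightNo, Capacity, Gate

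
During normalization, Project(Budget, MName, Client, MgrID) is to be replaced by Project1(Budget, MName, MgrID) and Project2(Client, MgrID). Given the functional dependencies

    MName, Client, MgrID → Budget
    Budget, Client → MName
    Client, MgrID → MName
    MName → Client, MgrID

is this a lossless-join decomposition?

No

Common attributes: Project1 ∩ Project2 = {MgrID}.
No dependency enlarges {MgrID}, so (MgrID)⁺ = {MgrID}.
The closure contains neither all of Project1 = {Budget, MName, MgrID} nor all of Project2 = {Client, MgrID}, so the common attributes are not a superkey of either fragment. The join is lossy.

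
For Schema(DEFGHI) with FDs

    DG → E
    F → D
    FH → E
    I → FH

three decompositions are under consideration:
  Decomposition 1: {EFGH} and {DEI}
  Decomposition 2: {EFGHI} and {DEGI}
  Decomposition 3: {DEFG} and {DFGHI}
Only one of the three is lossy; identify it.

Decomposition 1: common = {E}, closure = {E} → lossy.
Decomposition 2: common = {EGI}, closure = {DEFGHI} → lossless.
Decomposition 3: common = {DFG}, closure = {DEFG} → lossless.

Decomposition 1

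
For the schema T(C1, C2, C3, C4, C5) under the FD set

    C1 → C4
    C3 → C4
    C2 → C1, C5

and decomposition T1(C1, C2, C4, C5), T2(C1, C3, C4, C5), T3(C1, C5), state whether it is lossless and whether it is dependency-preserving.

lossy but dependency-preserving

Lossless test (chase): Rows 1 and 3 agree on C1; apply C1→C4 and equate their C4 entries. No row becomes fully distinguished — the join is lossy.
Dependency preservation: every FD's attributes lie within a single fragment, so each can be enforced locally — preserved.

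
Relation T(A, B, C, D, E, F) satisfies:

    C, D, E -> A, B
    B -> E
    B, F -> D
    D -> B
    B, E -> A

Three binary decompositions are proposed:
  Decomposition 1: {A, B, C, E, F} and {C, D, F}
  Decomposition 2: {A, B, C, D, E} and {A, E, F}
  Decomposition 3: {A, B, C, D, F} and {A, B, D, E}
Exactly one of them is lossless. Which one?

Decomposition 3

Decomposition 1: common = {C, F}, closure = {C, F} → lossy.
Decomposition 2: common = {A, E}, closure = {A, E} → lossy.
Decomposition 3: common = {A, B, D}, closure = {A, B, D, E} → lossless.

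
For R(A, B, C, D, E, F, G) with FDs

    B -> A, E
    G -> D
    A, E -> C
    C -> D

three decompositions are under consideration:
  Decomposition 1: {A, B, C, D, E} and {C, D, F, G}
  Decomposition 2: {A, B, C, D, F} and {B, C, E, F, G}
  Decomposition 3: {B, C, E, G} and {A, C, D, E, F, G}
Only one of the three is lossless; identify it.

Decomposition 2

Decomposition 1: common = {C, D}, closure = {C, D} → lossy.
Decomposition 2: common = {B, C, F}, closure = {A, B, C, D, E, F} → lossless.
Decomposition 3: common = {C, E, G}, closure = {C, D, E, G} → lossy.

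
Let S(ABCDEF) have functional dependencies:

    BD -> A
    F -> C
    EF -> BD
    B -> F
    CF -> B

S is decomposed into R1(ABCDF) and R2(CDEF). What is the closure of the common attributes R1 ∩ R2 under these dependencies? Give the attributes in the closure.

R1 ∩ R2 = {CDF}.
CF → B applies, adding B
BD → A applies, adding A
Closure: {ABCDF}.

ABCDF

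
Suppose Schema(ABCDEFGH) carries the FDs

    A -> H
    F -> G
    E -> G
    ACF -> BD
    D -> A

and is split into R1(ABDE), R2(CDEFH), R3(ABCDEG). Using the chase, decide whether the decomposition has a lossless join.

Chase test. Columns are ABCDEFGH; row i has aⱼ where attribute j ∈ Ri, else bᵢⱼ.
Initial tableau (one row per fragment):
  row 1: a1 a2 b13 a4 a5 b16 b17 b18
  row 2: b21 b22 a3 a4 a5 a6 b27 a8
  row 3: a1 a2 a3 a4 a5 b36 a7 b38
Rows 1 and 3 agree on A; apply A→H and equate their H entries.
Rows 1 and 2 agree on E; apply E→G and equate their G entries.
Rows 1 and 3 agree on E; apply E→G and equate their G entries.
Rows 1 and 2 agree on D; apply D→A and equate their A entries.
Rows 1 and 2 agree on A; apply A→H and equate their H entries.
No row becomes fully distinguished — the join is lossy.

No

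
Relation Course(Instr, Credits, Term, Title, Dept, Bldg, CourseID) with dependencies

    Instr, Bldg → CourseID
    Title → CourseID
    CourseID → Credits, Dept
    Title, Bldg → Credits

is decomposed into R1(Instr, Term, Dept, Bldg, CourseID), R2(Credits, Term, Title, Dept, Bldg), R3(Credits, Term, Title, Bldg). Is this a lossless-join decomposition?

No

Chase test. Columns are Instr, Credits, Term, Title, Dept, Bldg, CourseID; row i has aⱼ where attribute j ∈ Ri, else bᵢⱼ.
Initial tableau (one row per fragment):
  row 1: a1 b12 a3 b14 a5 a6 a7
  row 2: b21 a2 a3 a4 a5 a6 b27
  row 3: b31 a2 a3 a4 b35 a6 b37
Rows 2 and 3 agree on Title; apply Title→CourseID and equate their CourseID entries.
Rows 2 and 3 agree on CourseID; apply CourseID→Credits, Dept and equate their Credits, Dept entries.
No row becomes fully distinguished — the join is lossy.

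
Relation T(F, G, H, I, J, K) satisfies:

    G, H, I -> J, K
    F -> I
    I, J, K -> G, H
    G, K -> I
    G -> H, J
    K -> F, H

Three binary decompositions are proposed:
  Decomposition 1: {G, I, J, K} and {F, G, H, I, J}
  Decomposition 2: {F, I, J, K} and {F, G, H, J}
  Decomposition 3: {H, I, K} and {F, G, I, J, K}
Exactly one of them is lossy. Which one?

Decomposition 1: common = {G, I, J}, closure = {F, G, H, I, J, K} → lossless.
Decomposition 2: common = {F, J}, closure = {F, I, J} → lossy.
Decomposition 3: common = {I, K}, closure = {F, H, I, K} → lossless.

Decomposition 2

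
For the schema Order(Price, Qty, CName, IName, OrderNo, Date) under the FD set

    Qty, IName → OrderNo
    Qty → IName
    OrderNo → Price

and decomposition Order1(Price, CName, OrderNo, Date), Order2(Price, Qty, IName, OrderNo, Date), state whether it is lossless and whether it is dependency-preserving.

Lossless test: (Price, OrderNo, Date)⁺ = {Price, OrderNo, Date}, which is a superkey of neither fragment — lossy.
Dependency preservation: every FD's attributes lie within a single fragment, so each can be enforced locally — preserved.

lossy but dependency-preserving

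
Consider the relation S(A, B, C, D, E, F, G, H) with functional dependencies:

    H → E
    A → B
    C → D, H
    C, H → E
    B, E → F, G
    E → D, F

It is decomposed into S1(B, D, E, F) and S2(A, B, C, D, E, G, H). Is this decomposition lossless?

Common attributes: S1 ∩ S2 = {B, D, E}.
Closure of {B, D, E}: B, E → F, G applies, adding F, G. So (B, D, E)⁺ = {B, D, E, F, G}.
This closure contains every attribute of S1, so S1 ∩ S2 → S1. The join is lossless.

Yes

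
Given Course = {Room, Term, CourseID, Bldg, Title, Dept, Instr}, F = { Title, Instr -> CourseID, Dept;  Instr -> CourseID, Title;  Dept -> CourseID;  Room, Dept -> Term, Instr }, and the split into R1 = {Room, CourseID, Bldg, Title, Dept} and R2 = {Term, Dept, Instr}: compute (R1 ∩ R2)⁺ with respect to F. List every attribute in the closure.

R1 ∩ R2 = {Dept}.
Dept → CourseID applies, adding CourseID
Closure: {CourseID, Dept}.

CourseID, Dept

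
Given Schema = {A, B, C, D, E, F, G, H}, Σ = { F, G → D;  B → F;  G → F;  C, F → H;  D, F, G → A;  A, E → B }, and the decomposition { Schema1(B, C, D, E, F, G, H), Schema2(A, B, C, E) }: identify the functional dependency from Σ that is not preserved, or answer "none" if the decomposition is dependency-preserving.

D, F, G → A

Check D, F, G → A: no single fragment contains all of {A, D, F, G}, and the restricted closure of {D, F, G} across the fragments never reaches {A}.
F, G → D is preserved.
B → F is preserved.
G → F is preserved.
C, F → H is preserved.
A, E → B is preserved.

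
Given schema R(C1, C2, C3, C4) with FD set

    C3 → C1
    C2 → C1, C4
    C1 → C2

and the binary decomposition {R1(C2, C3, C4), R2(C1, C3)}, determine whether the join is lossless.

Common attributes: R1 ∩ R2 = {C3}.
Closure of {C3}: C3 → C1 applies, adding C1; C1 → C2 applies, adding C2; C2 → C1, C4 applies, adding C4. So (C3)⁺ = {C1, C2, C3, C4}.
This closure contains every attribute of R1, so R1 ∩ R2 → R1. The join is lossless.

Yes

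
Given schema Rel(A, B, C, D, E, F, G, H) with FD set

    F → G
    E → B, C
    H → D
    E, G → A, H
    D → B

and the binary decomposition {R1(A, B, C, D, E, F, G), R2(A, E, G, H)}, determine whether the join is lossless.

Common attributes: R1 ∩ R2 = {A, E, G}.
Closure of {A, E, G}: E → B, C applies, adding B, C; E, G → A, H applies, adding H; H → D applies, adding D. So (A, E, G)⁺ = {A, B, C, D, E, G, H}.
This closure contains every attribute of R2, so R1 ∩ R2 → R2. The join is lossless.

Yes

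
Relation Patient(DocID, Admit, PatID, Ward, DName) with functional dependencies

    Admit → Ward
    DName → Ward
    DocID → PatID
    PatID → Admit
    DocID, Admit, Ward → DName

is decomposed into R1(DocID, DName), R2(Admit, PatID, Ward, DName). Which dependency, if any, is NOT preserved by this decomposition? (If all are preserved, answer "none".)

DocID → PatID

Check DocID → PatID: no single fragment contains all of {DocID, PatID}, and the restricted closure of {DocID} across the fragments never reaches {PatID}.
Admit → Ward is preserved.
DName → Ward is preserved.
PatID → Admit is preserved.
DocID, Admit, Ward → DName is preserved.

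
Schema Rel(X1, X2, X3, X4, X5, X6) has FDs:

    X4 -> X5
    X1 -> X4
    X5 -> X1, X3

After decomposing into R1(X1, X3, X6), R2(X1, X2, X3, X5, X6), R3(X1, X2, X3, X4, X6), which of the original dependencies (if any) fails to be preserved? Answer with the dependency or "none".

none

X4 → X5: restricted closure across fragments reaches X5.
X1 → X4 lies within R3.
X5 → X1, X3 lies within R2.
Every dependency is enforceable on the fragments, so the decomposition is dependency-preserving.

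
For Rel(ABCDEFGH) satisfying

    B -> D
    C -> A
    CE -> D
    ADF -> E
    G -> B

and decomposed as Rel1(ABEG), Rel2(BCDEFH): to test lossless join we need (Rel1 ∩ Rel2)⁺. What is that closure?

BDE

Rel1 ∩ Rel2 = {BE}.
B → D applies, adding D
Closure: {BDE}.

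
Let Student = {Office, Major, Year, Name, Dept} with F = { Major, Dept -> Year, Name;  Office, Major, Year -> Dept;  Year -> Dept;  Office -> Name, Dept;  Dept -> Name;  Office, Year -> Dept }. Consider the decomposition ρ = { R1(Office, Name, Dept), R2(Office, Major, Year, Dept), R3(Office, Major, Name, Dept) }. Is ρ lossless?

Yes

Chase test. Columns are Office, Major, Year, Name, Dept; row i has aⱼ where attribute j ∈ Ri, else bᵢⱼ.
Initial tableau (one row per fragment):
  row 1: a1 b12 b13 a4 a5
  row 2: a1 a2 a3 b24 a5
  row 3: a1 a2 b33 a4 a5
Rows 2 and 3 agree on Major, Dept; apply Major, Dept→Year, Name and equate their Year, Name entries.
Row 2 is now all distinguished symbols — the join is lossless.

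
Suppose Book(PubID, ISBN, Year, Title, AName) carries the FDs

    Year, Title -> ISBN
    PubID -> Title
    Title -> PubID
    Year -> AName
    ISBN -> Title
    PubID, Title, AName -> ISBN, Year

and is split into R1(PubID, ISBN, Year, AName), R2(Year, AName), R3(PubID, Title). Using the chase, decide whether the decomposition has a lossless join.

Yes

Chase test. Columns are PubID, ISBN, Year, Title, AName; row i has aⱼ where attribute j ∈ Ri, else bᵢⱼ.
Initial tableau (one row per fragment):
  row 1: a1 a2 a3 b14 a5
  row 2: b21 b22 a3 b24 a5
  row 3: a1 b32 b33 a4 b35
Rows 1 and 3 agree on PubID; apply PubID→Title and equate their Title entries.
Row 1 is now all distinguished symbols — the join is lossless.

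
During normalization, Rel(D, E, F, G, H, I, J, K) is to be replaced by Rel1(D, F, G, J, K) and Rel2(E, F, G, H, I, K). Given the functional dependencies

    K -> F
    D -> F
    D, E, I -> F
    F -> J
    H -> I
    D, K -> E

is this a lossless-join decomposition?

No

Common attributes: Rel1 ∩ Rel2 = {F, G, K}.
Closure of {F, G, K}: F → J applies, adding J. So (F, G, K)⁺ = {F, G, J, K}.
The closure contains neither all of Rel1 = {D, F, G, J, K} nor all of Rel2 = {E, F, G, H, I, K}, so the common attributes are not a superkey of either fragment. The join is lossy.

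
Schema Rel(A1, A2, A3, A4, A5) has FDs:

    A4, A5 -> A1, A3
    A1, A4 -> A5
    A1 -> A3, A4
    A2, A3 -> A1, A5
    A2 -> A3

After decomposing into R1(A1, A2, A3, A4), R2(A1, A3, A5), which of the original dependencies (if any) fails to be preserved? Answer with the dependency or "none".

A4, A5 -> A1, A3

Check A4, A5 → A1, A3: no single fragment contains all of {A1, A3, A4, A5}, and the restricted closure of {A4, A5} across the fragments never reaches {A1, A3}.
A1, A4 → A5 is preserved.
A1 → A3, A4 is preserved.
A2, A3 → A1, A5 is preserved.
A2 → A3 is preserved.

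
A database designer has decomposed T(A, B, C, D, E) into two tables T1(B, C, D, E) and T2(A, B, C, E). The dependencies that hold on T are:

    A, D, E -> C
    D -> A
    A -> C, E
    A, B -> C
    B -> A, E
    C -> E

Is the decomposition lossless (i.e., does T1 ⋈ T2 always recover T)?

Yes

Common attributes: T1 ∩ T2 = {B, C, E}.
Closure of {B, C, E}: B → A, E applies, adding A. So (B, C, E)⁺ = {A, B, C, E}.
This closure contains every attribute of T2, so T1 ∩ T2 → T2. The join is lossless.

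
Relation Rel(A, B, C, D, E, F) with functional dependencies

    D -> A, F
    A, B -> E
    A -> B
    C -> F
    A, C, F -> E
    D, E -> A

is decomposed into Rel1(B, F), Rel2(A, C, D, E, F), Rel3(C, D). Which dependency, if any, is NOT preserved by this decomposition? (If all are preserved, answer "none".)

Check A → B: no single fragment contains all of {A, B}, and the restricted closure of {A} across the fragments never reaches {B}.
D → A, F is preserved.
A, B → E is preserved.
C → F is preserved.
A, C, F → E is preserved.
D, E → A is preserved.

A -> B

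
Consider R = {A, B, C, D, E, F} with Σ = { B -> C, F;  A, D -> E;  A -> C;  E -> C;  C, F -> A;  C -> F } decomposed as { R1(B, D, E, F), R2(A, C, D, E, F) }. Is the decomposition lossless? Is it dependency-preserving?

lossless but not dependency-preserving

Lossless test: (D, E, F)⁺ = {A, C, D, E, F}, which contains all of one fragment — lossless.
Dependency preservation: the restricted closure of {B} across the fragments never reaches {C, F}, so B → C, F cannot be enforced without a join — not preserved.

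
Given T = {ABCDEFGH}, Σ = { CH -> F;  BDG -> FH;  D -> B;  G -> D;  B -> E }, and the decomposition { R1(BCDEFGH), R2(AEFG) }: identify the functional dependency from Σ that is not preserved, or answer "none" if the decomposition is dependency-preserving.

CH → F lies within R1.
BDG → FH lies within R1.
D → B lies within R1.
G → D lies within R1.
B → E lies within R1.
Every dependency is enforceable on the fragments, so the decomposition is dependency-preserving.

none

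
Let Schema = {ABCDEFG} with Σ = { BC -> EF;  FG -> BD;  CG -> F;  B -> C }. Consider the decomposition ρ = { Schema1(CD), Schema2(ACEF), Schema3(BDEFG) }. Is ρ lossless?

Chase test. Columns are ABCDEFG; row i has aⱼ where attribute j ∈ Schemai, else bᵢⱼ.
Initial tableau (one row per fragment):
  row 1: b11 b12 a3 a4 b15 b16 b17
  row 2: a1 b22 a3 b24 a5 a6 b27
  row 3: b31 a2 b33 a4 a5 a6 a7
No row becomes fully distinguished — the join is lossy.

No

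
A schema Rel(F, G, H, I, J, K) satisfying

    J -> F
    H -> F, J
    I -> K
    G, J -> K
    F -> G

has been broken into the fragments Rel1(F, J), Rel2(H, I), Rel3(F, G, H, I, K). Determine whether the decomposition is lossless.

Chase test. Columns are F, G, H, I, J, K; row i has aⱼ where attribute j ∈ Reli, else bᵢⱼ.
Initial tableau (one row per fragment):
  row 1: a1 b12 b13 b14 a5 b16
  row 2: b21 b22 a3 a4 b25 b26
  row 3: a1 a2 a3 a4 b35 a6
Rows 2 and 3 agree on H; apply H→F, J and equate their F, J entries.
Rows 2 and 3 agree on I; apply I→K and equate their K entries.
Rows 1 and 2 agree on F; apply F→G and equate their G entries.
Rows 1 and 3 agree on F; apply F→G and equate their G entries.
No row becomes fully distinguished — the join is lossy.

No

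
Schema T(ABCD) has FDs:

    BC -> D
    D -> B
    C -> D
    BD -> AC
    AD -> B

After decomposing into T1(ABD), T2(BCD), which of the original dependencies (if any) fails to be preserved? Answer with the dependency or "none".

BC → D lies within T2.
D → B lies within T1.
C → D lies within T2.
BD → AC: restricted closure across fragments reaches AC.
AD → B lies within T1.
Every dependency is enforceable on the fragments, so the decomposition is dependency-preserving.

none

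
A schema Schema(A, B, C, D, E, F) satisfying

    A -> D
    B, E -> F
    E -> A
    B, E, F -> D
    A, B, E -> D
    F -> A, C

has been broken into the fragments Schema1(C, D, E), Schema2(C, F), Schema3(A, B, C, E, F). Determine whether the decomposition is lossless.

Chase test. Columns are A, B, C, D, E, F; row i has aⱼ where attribute j ∈ Schemai, else bᵢⱼ.
Initial tableau (one row per fragment):
  row 1: b11 b12 a3 a4 a5 b16
  row 2: b21 b22 a3 b24 b25 a6
  row 3: a1 a2 a3 b34 a5 a6
Rows 1 and 3 agree on E; apply E→A and equate their A entries.
Rows 2 and 3 agree on F; apply F→A, C and equate their A, C entries.
Rows 1 and 2 agree on A; apply A→D and equate their D entries.
Rows 1 and 3 agree on A; apply A→D and equate their D entries.
Row 3 is now all distinguished symbols — the join is lossless.

Yes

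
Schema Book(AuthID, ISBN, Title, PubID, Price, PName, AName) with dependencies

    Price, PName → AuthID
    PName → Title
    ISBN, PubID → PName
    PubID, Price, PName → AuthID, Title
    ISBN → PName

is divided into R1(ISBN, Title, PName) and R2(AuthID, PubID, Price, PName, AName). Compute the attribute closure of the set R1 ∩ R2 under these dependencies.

R1 ∩ R2 = {PName}.
PName → Title applies, adding Title
Closure: {Title, PName}.

Title, PName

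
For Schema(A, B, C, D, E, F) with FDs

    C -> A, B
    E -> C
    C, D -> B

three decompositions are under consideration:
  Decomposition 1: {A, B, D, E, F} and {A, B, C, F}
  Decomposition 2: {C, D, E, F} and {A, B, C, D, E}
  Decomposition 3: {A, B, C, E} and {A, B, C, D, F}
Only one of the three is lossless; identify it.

Decomposition 1: common = {A, B, F}, closure = {A, B, F} → lossy.
Decomposition 2: common = {C, D, E}, closure = {A, B, C, D, E} → lossless.
Decomposition 3: common = {A, B, C}, closure = {A, B, C} → lossy.

Decomposition 2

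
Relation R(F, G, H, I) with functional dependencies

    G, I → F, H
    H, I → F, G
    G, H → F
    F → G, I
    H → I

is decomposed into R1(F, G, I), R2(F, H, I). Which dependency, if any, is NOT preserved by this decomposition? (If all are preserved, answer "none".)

G, I → F, H: restricted closure across fragments reaches F, H.
H, I → F, G: restricted closure across fragments reaches F, G.
G, H → F: restricted closure across fragments reaches F.
F → G, I lies within R1.
H → I lies within R2.
Every dependency is enforceable on the fragments, so the decomposition is dependency-preserving.

none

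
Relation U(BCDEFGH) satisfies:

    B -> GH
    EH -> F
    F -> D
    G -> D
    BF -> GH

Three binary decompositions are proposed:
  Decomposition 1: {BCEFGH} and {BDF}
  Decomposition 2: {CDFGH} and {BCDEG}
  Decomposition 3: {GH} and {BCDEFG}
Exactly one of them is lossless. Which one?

Decomposition 1

Decomposition 1: common = {BF}, closure = {BDFGH} → lossless.
Decomposition 2: common = {CDG}, closure = {CDG} → lossy.
Decomposition 3: common = {G}, closure = {DG} → lossy.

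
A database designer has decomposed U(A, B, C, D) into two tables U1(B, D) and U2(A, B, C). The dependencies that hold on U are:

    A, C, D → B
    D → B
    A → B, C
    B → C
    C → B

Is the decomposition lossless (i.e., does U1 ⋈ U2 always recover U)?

Common attributes: U1 ∩ U2 = {B}.
Closure of {B}: B → C applies, adding C. So (B)⁺ = {B, C}.
The closure contains neither all of U1 = {B, D} nor all of U2 = {A, B, C}, so the common attributes are not a superkey of either fragment. The join is lossy.

No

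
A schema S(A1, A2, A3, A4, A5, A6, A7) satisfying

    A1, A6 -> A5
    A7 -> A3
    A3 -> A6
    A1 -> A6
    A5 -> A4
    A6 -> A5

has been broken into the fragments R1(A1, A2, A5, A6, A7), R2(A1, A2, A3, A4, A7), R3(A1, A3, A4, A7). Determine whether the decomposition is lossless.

Yes

Chase test. Columns are A1, A2, A3, A4, A5, A6, A7; row i has aⱼ where attribute j ∈ Ri, else bᵢⱼ.
Initial tableau (one row per fragment):
  row 1: a1 a2 b13 b14 a5 a6 a7
  row 2: a1 a2 a3 a4 b25 b26 a7
  row 3: a1 b32 a3 a4 b35 b36 a7
Rows 1 and 2 agree on A7; apply A7→A3 and equate their A3 entries.
Rows 1 and 2 agree on A3; apply A3→A6 and equate their A6 entries.
Rows 1 and 3 agree on A3; apply A3→A6 and equate their A6 entries.
Rows 1 and 2 agree on A6; apply A6→A5 and equate their A5 entries.
Rows 1 and 3 agree on A6; apply A6→A5 and equate their A5 entries.
Rows 1 and 2 agree on A5; apply A5→A4 and equate their A4 entries.
Row 1 is now all distinguished symbols — the join is lossless.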